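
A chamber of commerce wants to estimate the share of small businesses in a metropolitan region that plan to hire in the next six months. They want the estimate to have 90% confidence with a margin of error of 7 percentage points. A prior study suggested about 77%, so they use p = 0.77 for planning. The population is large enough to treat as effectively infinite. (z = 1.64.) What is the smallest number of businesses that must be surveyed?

With p = 0.77, p(1−p) = 0.1771.
n = z²·p(1−p)/E² = 1.64² × 0.1771 / 0.070² = 2.6896 × 0.1771 / 0.004900 ≈ 97.21.
Rounding up gives n = 98.

98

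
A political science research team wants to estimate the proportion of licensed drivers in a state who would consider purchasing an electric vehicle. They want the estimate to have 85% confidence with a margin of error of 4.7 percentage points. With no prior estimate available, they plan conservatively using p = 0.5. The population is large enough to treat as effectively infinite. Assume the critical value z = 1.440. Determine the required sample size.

With p = 0.5, p(1−p) = 0.25.
n = z²·p(1−p)/E² = 1.440² × 0.2500 / 0.047² = 2.0736 × 0.2500 / 0.002209 ≈ 234.68.
Rounding up gives n = 235.

235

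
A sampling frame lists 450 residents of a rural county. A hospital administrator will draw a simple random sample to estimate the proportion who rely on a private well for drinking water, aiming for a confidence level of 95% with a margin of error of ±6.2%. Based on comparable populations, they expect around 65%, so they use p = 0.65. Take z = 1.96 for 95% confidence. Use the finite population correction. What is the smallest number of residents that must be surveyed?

Unadjusted: n₀ = 1.96² × 0.65 × 0.35 / 0.062² ≈ 227.36, so n₀ = 228.
Finite population correction with N = 450: n = n₀ / (1 + (n₀−1)/N) = 228 / (1 + 227/450) = 228 / 1.5044 ≈ 151.55.
Rounding up, n = 152.

152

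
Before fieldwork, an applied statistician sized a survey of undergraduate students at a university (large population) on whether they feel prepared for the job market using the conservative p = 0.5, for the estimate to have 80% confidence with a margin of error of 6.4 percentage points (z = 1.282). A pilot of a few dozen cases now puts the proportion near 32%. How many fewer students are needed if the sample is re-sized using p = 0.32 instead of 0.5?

Conservative (p = 0.5): n = 1.282² × 0.25 / 0.064² ≈ 100.31 → 101.
Using p = 0.32: p(1−p) = 0.2176, so n = 1.282² × 0.2176 / 0.064² ≈ 87.31 → 88.
Reduction: 101 − 88 = 13.

13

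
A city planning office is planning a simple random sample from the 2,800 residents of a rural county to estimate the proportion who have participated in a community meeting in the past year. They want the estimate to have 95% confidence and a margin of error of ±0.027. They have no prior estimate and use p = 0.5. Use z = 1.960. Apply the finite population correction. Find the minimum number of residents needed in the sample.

Unadjusted: n₀ = 1.960² × 0.50 × 0.50 / 0.027² ≈ 1317.42, so n₀ = 1318.
Finite population correction with N = 2,800: n = n₀ / (1 + (n₀−1)/N) = 1318 / (1 + 1317/2800) = 1318 / 1.4704 ≈ 896.38.
Rounding up, n = 897.

897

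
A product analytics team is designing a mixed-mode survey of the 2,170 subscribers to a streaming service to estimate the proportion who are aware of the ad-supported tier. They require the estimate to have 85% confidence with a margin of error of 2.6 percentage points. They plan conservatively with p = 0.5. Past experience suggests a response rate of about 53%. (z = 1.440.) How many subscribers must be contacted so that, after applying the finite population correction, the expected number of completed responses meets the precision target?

1070

Completed interviews needed (unadjusted): n₀ = 1.440² × 0.2500 / 0.026² ≈ 766.86 → 767.
FPC for N = 2,170: n = 767 / (1 + 766/2170) = 767 / 1.3530 ≈ 566.89 → 567.
At a 53% response rate, contacts needed = 567 / 0.53 ≈ 1069.81 → 1070.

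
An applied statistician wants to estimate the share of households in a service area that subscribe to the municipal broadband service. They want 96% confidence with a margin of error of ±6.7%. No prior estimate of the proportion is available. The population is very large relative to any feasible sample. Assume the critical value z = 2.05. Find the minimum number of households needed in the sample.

With no prior estimate, use p = 0.5, giving p(1−p) = 0.25.
n = z²·p(1−p)/E² = 2.05² × 0.2500 / 0.067² = 4.2025 × 0.2500 / 0.004489 ≈ 234.04.
Rounding up gives n = 235.

235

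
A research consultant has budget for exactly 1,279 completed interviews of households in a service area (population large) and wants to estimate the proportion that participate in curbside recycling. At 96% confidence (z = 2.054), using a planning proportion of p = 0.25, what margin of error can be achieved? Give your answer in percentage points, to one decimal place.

2.5

SE(p̂) = √[p(1−p)/n] = √[0.1875/1279] = 0.01211.
E = z × SE = 2.054 × 0.01211 = 0.02487, or 2.5 percentage points.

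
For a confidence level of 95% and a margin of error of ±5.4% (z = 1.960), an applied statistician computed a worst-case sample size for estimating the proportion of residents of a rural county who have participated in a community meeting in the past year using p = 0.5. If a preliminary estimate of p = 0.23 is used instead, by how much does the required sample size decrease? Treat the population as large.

96

Conservative (p = 0.5): n = 1.960² × 0.25 / 0.054² ≈ 329.36 → 330.
Using p = 0.23: p(1−p) = 0.1771, so n = 1.960² × 0.1771 / 0.054² ≈ 233.32 → 234.
Reduction: 330 − 234 = 96.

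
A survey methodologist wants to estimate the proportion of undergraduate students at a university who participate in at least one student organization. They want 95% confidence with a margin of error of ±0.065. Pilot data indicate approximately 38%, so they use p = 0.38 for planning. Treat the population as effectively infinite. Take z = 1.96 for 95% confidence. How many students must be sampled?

With p = 0.38, p(1−p) = 0.2356.
n = z²·p(1−p)/E² = 1.96² × 0.2356 / 0.065² = 3.8416 × 0.2356 / 0.004225 ≈ 214.22.
Rounding up gives n = 215.

215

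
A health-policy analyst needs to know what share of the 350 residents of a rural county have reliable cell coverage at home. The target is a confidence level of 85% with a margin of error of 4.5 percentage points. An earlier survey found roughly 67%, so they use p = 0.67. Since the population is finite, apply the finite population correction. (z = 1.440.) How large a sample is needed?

Unadjusted: n₀ = 1.440² × 0.67 × 0.33 / 0.045² ≈ 226.41, so n₀ = 227.
Finite population correction with N = 350: n = n₀ / (1 + (n₀−1)/N) = 227 / (1 + 226/350) = 227 / 1.6457 ≈ 137.93.
Rounding up, n = 138.

138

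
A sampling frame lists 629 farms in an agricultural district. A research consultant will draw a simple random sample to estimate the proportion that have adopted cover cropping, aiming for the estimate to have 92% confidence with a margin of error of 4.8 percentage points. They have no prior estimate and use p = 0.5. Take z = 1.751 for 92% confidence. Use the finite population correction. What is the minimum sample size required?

Unadjusted: n₀ = 1.751² × 0.50 × 0.50 / 0.048² ≈ 332.68, so n₀ = 333.
Finite population correction with N = 629: n = n₀ / (1 + (n₀−1)/N) = 333 / (1 + 332/629) = 333 / 1.5278 ≈ 217.96.
Rounding up, n = 218.

218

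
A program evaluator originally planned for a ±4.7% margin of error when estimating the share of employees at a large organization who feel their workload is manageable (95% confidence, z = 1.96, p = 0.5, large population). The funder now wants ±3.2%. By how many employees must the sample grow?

At ±4.7%: n = 1.96² × 0.2500 / 0.047² ≈ 434.77 → 435.
At ±3.2%: n = 1.96² × 0.2500 / 0.032² ≈ 937.89 → 938.
Additional respondents: 938 − 435 = 503.

503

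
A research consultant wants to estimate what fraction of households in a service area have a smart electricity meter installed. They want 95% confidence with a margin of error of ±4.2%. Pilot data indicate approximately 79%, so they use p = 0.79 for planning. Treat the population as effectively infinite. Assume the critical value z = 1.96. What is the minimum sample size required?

362

With p = 0.79, p(1−p) = 0.1659.
n = z²·p(1−p)/E² = 1.96² × 0.1659 / 0.042² = 3.8416 × 0.1659 / 0.001764 ≈ 361.29.
Rounding up gives n = 362.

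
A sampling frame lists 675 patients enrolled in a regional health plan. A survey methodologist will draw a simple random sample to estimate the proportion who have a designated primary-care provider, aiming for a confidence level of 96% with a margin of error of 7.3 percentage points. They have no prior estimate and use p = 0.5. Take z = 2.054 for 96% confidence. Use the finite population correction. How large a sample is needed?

154

Unadjusted: n₀ = 2.054² × 0.50 × 0.50 / 0.073² ≈ 197.92, so n₀ = 198.
Finite population correction with N = 675: n = n₀ / (1 + (n₀−1)/N) = 198 / (1 + 197/675) = 198 / 1.2919 ≈ 153.27.
Rounding up, n = 154.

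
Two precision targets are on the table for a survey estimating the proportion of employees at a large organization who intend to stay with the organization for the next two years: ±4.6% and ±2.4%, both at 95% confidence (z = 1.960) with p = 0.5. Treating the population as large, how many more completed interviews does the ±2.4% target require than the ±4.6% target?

At ±4.6%: n = 1.960² × 0.2500 / 0.046² ≈ 453.88 → 454.
At ±2.4%: n = 1.960² × 0.2500 / 0.024² ≈ 1667.36 → 1668.
Additional respondents: 1668 − 454 = 1214.

1214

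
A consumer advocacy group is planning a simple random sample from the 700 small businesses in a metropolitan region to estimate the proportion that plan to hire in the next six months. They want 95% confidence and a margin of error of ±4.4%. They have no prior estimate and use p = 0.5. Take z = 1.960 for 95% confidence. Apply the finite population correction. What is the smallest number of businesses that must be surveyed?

Unadjusted: n₀ = 1.960² × 0.50 × 0.50 / 0.044² ≈ 496.07, so n₀ = 497.
Finite population correction with N = 700: n = n₀ / (1 + (n₀−1)/N) = 497 / (1 + 496/700) = 497 / 1.7086 ≈ 290.89.
Rounding up, n = 291.

291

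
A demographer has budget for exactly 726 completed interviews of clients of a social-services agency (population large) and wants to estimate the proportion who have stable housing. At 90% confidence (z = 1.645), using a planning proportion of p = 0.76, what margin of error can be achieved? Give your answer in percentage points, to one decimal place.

2.6

SE(p̂) = √[p(1−p)/n] = √[0.1824/726] = 0.01585.
E = z × SE = 1.645 × 0.01585 = 0.02607, or 2.6 percentage points.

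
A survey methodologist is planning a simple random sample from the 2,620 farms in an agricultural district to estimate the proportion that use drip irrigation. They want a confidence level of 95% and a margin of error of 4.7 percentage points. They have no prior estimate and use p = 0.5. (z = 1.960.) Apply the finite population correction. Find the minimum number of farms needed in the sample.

Unadjusted: n₀ = 1.960² × 0.50 × 0.50 / 0.047² ≈ 434.77, so n₀ = 435.
Finite population correction with N = 2,620: n = n₀ / (1 + (n₀−1)/N) = 435 / (1 + 434/2620) = 435 / 1.1656 ≈ 373.18.
Rounding up, n = 374.

374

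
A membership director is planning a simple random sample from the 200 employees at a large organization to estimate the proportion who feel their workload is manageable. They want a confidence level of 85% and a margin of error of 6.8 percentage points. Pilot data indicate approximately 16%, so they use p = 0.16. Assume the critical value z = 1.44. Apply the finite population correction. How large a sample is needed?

47

Unadjusted: n₀ = 1.44² × 0.16 × 0.84 / 0.068² ≈ 60.27, so n₀ = 61.
Finite population correction with N = 200: n = n₀ / (1 + (n₀−1)/N) = 61 / (1 + 60/200) = 61 / 1.3000 ≈ 46.92.
Rounding up, n = 47.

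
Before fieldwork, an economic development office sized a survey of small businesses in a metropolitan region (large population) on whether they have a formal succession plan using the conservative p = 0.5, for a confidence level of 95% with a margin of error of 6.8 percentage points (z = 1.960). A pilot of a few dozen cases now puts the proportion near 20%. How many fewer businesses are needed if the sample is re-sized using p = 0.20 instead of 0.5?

75

Conservative (p = 0.5): n = 1.960² × 0.25 / 0.068² ≈ 207.70 → 208.
Using p = 0.20: p(1−p) = 0.1600, so n = 1.960² × 0.1600 / 0.068² ≈ 132.93 → 133.
Reduction: 208 − 133 = 75.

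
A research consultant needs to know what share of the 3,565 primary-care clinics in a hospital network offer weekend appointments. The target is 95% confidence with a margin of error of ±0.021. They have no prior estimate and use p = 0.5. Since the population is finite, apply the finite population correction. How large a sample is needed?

1353

For 95% confidence, z = 1.960.
Unadjusted: n₀ = 1.960² × 0.50 × 0.50 / 0.021² ≈ 2177.78, so n₀ = 2178.
Finite population correction with N = 3,565: n = n₀ / (1 + (n₀−1)/N) = 2178 / (1 + 2177/3565) = 2178 / 1.6107 ≈ 1352.24.
Rounding up, n = 1353.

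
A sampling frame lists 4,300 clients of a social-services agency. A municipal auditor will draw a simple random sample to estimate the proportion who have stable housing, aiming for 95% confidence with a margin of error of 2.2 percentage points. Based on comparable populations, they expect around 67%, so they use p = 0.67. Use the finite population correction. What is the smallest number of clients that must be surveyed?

For 95% confidence, z = 1.960.
Unadjusted: n₀ = 1.960² × 0.67 × 0.33 / 0.022² ≈ 1754.91, so n₀ = 1755.
Finite population correction with N = 4,300: n = n₀ / (1 + (n₀−1)/N) = 1755 / (1 + 1754/4300) = 1755 / 1.4079 ≈ 1246.53.
Rounding up, n = 1247.

1247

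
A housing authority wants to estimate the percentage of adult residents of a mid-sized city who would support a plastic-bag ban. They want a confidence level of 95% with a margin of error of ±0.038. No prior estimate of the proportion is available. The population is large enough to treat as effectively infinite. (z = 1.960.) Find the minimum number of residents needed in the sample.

With no prior estimate, use p = 0.5, giving p(1−p) = 0.25.
n = z²·p(1−p)/E² = 1.960² × 0.2500 / 0.038² = 3.8416 × 0.2500 / 0.001444 ≈ 665.10.
Rounding up gives n = 666.

666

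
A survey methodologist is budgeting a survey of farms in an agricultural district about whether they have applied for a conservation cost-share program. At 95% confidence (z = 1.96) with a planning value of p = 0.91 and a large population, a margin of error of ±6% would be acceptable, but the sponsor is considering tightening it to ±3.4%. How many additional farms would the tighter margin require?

At ±6%: n = 1.96² × 0.0819 / 0.060² ≈ 87.40 → 88.
At ±3.4%: n = 1.96² × 0.0819 / 0.034² ≈ 272.17 → 273.
Additional respondents: 273 − 88 = 185.

185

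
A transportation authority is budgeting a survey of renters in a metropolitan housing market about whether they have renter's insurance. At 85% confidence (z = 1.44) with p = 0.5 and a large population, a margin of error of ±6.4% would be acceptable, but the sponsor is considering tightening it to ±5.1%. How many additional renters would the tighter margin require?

At ±6.4%: n = 1.44² × 0.2500 / 0.064² ≈ 126.56 → 127.
At ±5.1%: n = 1.44² × 0.2500 / 0.051² ≈ 199.31 → 200.
Additional respondents: 200 − 127 = 73.

73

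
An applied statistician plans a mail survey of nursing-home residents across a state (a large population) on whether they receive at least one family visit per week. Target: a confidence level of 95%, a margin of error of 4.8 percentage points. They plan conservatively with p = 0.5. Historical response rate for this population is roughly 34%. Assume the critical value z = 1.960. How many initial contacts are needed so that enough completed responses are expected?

1227

Completed interviews needed: n₀ = 1.960² × 0.2500 / 0.048² ≈ 416.84 → 417.
At a 34% response rate, contacts needed = 417 / 0.34 ≈ 1226.47 → 1227.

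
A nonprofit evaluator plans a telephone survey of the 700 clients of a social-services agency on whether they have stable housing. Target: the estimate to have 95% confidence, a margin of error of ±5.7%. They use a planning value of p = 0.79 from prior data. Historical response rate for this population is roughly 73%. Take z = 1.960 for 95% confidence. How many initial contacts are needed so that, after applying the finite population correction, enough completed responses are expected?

Completed interviews needed (unadjusted): n₀ = 1.960² × 0.1659 / 0.057² ≈ 196.16 → 197.
FPC for N = 700: n = 197 / (1 + 196/700) = 197 / 1.2800 ≈ 153.91 → 154.
At a 73% response rate, contacts needed = 154 / 0.73 ≈ 210.96 → 211.

211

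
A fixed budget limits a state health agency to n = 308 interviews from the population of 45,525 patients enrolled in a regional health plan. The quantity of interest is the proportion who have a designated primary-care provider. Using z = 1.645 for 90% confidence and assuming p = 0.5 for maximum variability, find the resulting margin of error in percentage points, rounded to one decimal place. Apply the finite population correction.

4.7

Finite-population factor: (N−n)/(N−1) = (45525−308)/(45525−1) = 0.9933.
SE(p̂) = √[p(1−p)/n · (N−n)/(N−1)] = √[0.2500/308 × 0.9933] = 0.02839.
E = z × SE = 1.645 × 0.02839 = 0.04671 ≈ 4.7 percentage points.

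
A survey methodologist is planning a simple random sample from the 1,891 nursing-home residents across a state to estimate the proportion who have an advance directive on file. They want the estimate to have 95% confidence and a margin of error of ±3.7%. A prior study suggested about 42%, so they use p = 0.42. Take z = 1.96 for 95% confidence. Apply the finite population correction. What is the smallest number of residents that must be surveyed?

503

Unadjusted: n₀ = 1.96² × 0.42 × 0.58 / 0.037² ≈ 683.57, so n₀ = 684.
Finite population correction with N = 1,891: n = n₀ / (1 + (n₀−1)/N) = 684 / (1 + 683/1891) = 684 / 1.3612 ≈ 502.50.
Rounding up, n = 503.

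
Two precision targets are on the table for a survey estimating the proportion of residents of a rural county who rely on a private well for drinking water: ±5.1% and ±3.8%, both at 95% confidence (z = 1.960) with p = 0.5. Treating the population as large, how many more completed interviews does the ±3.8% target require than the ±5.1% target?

At ±5.1%: n = 1.960² × 0.2500 / 0.051² ≈ 369.24 → 370.
At ±3.8%: n = 1.960² × 0.2500 / 0.038² ≈ 665.10 → 666.
Additional respondents: 666 − 370 = 296.

296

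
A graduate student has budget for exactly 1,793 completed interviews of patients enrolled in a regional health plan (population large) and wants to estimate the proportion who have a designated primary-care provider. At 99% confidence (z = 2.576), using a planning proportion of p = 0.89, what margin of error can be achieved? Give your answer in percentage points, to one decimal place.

1.9

SE(p̂) = √[p(1−p)/n] = √[0.0979/1793] = 0.00739.
E = z × SE = 2.576 × 0.00739 = 0.01903, or 1.9 percentage points.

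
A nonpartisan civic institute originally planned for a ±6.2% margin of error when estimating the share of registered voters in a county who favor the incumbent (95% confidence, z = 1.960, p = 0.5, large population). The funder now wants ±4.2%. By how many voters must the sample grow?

295

At ±6.2%: n = 1.960² × 0.2500 / 0.062² ≈ 249.84 → 250.
At ±4.2%: n = 1.960² × 0.2500 / 0.042² ≈ 544.44 → 545.
Additional respondents: 545 − 250 = 295.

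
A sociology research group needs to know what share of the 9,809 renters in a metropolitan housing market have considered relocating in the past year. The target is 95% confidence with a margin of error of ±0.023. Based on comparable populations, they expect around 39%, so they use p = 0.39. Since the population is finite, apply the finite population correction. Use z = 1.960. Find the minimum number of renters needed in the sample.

Unadjusted: n₀ = 1.960² × 0.39 × 0.61 / 0.023² ≈ 1727.63, so n₀ = 1728.
Finite population correction with N = 9,809: n = n₀ / (1 + (n₀−1)/N) = 1728 / (1 + 1727/9809) = 1728 / 1.1761 ≈ 1469.31.
Rounding up, n = 1470.

1470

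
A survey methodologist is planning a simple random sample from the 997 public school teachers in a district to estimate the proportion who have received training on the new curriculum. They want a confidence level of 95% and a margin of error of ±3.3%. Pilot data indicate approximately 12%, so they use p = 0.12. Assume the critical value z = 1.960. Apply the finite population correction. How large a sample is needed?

Unadjusted: n₀ = 1.960² × 0.12 × 0.88 / 0.033² ≈ 372.52, so n₀ = 373.
Finite population correction with N = 997: n = n₀ / (1 + (n₀−1)/N) = 373 / (1 + 372/997) = 373 / 1.3731 ≈ 271.64.
Rounding up, n = 272.

272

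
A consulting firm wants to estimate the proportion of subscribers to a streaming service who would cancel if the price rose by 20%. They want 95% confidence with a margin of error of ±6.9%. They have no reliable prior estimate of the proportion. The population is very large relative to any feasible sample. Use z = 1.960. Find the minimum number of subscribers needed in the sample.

202

With no prior estimate, use p = 0.5, giving p(1−p) = 0.25.
n = z²·p(1−p)/E² = 1.960² × 0.2500 / 0.069² = 3.8416 × 0.2500 / 0.004761 ≈ 201.72.
Rounding up gives n = 202.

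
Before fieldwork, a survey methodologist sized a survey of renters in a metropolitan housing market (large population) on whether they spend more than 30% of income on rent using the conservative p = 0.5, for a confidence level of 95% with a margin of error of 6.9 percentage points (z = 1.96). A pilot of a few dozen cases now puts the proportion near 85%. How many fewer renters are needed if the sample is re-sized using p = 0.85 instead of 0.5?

99

Conservative (p = 0.5): n = 1.96² × 0.25 / 0.069² ≈ 201.72 → 202.
Using p = 0.85: p(1−p) = 0.1275, so n = 1.96² × 0.1275 / 0.069² ≈ 102.88 → 103.
Reduction: 202 − 103 = 99.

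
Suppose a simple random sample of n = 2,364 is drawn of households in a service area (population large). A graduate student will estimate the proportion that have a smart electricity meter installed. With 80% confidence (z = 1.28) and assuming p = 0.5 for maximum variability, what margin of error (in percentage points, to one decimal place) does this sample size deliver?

1.3

SE(p̂) = √[p(1−p)/n] = √[0.2500/2364] = 0.01028.
E = z × SE = 1.28 × 0.01028 = 0.01316, or 1.3 percentage points.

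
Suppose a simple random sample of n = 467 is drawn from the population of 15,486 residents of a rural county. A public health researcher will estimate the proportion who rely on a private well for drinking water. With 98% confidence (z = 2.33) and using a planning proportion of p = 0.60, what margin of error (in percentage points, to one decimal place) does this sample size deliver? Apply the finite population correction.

Finite-population factor: (N−n)/(N−1) = (15486−467)/(15486−1) = 0.9699.
SE(p̂) = √[p(1−p)/n · (N−n)/(N−1)] = √[0.2400/467 × 0.9699] = 0.02233.
E = z × SE = 2.33 × 0.02233 = 0.05202 ≈ 5.2 percentage points.

5.2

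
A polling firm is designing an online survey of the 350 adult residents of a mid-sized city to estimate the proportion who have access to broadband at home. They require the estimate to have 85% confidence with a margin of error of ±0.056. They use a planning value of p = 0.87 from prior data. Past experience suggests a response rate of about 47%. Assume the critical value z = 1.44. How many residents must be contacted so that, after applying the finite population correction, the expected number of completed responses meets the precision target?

132

Completed interviews needed (unadjusted): n₀ = 1.44² × 0.1131 / 0.056² ≈ 74.78 → 75.
FPC for N = 350: n = 75 / (1 + 74/350) = 75 / 1.2114 ≈ 61.91 → 62.
At a 47% response rate, contacts needed = 62 / 0.47 ≈ 131.91 → 132.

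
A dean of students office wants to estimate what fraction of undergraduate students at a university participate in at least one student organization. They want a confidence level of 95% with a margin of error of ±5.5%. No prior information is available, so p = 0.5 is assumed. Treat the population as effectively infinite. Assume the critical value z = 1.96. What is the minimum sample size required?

318

With p = 0.5, p(1−p) = 0.25.
n = z²·p(1−p)/E² = 1.96² × 0.2500 / 0.055² = 3.8416 × 0.2500 / 0.003025 ≈ 317.49.
Rounding up gives n = 318.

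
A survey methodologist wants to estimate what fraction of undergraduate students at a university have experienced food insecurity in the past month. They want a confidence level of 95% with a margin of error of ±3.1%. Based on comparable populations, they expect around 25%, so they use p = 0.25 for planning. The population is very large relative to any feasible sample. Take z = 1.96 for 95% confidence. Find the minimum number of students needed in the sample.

750

With p = 0.25, p(1−p) = 0.1875.
n = z²·p(1−p)/E² = 1.96² × 0.1875 / 0.031² = 3.8416 × 0.1875 / 0.000961 ≈ 749.53.
Rounding up gives n = 750.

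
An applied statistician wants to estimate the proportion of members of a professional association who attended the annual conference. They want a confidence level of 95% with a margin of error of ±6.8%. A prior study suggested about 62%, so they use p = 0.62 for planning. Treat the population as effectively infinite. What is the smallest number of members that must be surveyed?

For 95% confidence, z = 1.960.
With p = 0.62, p(1−p) = 0.2356.
n = z²·p(1−p)/E² = 1.960² × 0.2356 / 0.068² = 3.8416 × 0.2356 / 0.004624 ≈ 195.74.
Rounding up gives n = 196.

196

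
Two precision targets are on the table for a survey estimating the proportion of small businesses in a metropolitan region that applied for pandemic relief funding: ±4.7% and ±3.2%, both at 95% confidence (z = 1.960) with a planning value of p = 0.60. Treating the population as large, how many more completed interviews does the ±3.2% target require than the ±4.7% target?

At ±4.7%: n = 1.960² × 0.2400 / 0.047² ≈ 417.38 → 418.
At ±3.2%: n = 1.960² × 0.2400 / 0.032² ≈ 900.38 → 901.
Additional respondents: 901 − 418 = 483.

483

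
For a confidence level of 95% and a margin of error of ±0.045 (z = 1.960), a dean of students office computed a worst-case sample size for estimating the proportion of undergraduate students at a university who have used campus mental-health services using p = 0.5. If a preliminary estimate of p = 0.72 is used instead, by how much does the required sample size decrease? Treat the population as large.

92

Conservative (p = 0.5): n = 1.960² × 0.25 / 0.045² ≈ 474.27 → 475.
Using p = 0.72: p(1−p) = 0.2016, so n = 1.960² × 0.2016 / 0.045² ≈ 382.45 → 383.
Reduction: 475 − 383 = 92.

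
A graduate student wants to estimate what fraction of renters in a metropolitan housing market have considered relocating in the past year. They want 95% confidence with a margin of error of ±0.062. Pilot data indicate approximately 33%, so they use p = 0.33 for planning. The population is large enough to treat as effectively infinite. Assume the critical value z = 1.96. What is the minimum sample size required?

With p = 0.33, p(1−p) = 0.2211.
n = z²·p(1−p)/E² = 1.96² × 0.2211 / 0.062² = 3.8416 × 0.2211 / 0.003844 ≈ 220.96.
Rounding up gives n = 221.

221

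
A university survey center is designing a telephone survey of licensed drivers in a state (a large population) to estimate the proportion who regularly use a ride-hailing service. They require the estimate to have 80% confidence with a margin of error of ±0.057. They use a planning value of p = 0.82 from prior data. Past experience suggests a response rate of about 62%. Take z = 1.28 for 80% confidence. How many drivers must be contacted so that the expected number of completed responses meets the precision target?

121

Completed interviews needed: n₀ = 1.28² × 0.1476 / 0.057² ≈ 74.43 → 75.
At a 62% response rate, contacts needed = 75 / 0.62 ≈ 120.97 → 121.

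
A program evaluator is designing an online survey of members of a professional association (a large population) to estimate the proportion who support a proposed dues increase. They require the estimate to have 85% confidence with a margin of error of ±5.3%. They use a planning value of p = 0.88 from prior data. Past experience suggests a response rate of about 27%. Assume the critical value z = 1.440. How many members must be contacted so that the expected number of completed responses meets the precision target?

289

Completed interviews needed: n₀ = 1.440² × 0.1056 / 0.053² ≈ 77.95 → 78.
At a 27% response rate, contacts needed = 78 / 0.27 ≈ 288.89 → 289.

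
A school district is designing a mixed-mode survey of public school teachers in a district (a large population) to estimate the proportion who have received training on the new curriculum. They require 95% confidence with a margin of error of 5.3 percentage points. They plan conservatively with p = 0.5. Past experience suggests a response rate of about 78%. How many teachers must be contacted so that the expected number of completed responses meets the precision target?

439

For 95% confidence, z = 1.960.
Completed interviews needed: n₀ = 1.960² × 0.2500 / 0.053² ≈ 341.90 → 342.
At a 78% response rate, contacts needed = 342 / 0.78 ≈ 438.46 → 439.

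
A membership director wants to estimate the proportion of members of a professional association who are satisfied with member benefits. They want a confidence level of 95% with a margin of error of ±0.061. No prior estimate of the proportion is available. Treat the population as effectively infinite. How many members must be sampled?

259

For 95% confidence, z = 1.960.
With no prior estimate, use p = 0.5, giving p(1−p) = 0.25.
n = z²·p(1−p)/E² = 1.960² × 0.2500 / 0.061² = 3.8416 × 0.2500 / 0.003721 ≈ 258.10.
Rounding up gives n = 259.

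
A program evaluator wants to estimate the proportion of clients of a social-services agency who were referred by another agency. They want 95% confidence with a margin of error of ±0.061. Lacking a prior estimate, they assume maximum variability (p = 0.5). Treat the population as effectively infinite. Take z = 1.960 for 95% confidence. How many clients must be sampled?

With p = 0.5, p(1−p) = 0.25.
n = z²·p(1−p)/E² = 1.960² × 0.2500 / 0.061² = 3.8416 × 0.2500 / 0.003721 ≈ 258.10.
Rounding up gives n = 259.

259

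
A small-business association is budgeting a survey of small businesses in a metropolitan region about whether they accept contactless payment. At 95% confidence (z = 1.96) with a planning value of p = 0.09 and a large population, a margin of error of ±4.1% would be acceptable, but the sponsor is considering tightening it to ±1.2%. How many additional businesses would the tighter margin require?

1997

At ±4.1%: n = 1.96² × 0.0819 / 0.041² ≈ 187.17 → 188.
At ±1.2%: n = 1.96² × 0.0819 / 0.012² ≈ 2184.91 → 2185.
Additional respondents: 2185 − 188 = 1997.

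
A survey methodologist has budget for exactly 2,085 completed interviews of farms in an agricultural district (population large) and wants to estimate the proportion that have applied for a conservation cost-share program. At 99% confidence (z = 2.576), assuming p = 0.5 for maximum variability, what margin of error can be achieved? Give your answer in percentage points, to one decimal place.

2.8

SE(p̂) = √[p(1−p)/n] = √[0.2500/2085] = 0.01095.
E = z × SE = 2.576 × 0.01095 = 0.02821, or 2.8 percentage points.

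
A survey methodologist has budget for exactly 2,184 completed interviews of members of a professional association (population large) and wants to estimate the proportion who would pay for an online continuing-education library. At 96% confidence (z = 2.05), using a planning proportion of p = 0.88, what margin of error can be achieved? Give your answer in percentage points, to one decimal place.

1.4

SE(p̂) = √[p(1−p)/n] = √[0.1056/2184] = 0.00695.
E = z × SE = 2.05 × 0.00695 = 0.01425, or 1.4 percentage points.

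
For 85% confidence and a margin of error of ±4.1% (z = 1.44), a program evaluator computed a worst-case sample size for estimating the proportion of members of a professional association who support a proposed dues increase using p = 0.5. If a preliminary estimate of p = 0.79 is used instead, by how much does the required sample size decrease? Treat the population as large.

104

Conservative (p = 0.5): n = 1.44² × 0.25 / 0.041² ≈ 308.39 → 309.
Using p = 0.79: p(1−p) = 0.1659, so n = 1.44² × 0.1659 / 0.041² ≈ 204.65 → 205.
Reduction: 309 − 205 = 104.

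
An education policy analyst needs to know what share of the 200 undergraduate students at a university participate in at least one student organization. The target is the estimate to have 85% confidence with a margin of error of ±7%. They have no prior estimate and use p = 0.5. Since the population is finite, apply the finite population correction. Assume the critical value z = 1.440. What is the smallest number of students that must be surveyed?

70

Unadjusted: n₀ = 1.440² × 0.50 × 0.50 / 0.070² ≈ 105.80, so n₀ = 106.
Finite population correction with N = 200: n = n₀ / (1 + (n₀−1)/N) = 106 / (1 + 105/200) = 106 / 1.5250 ≈ 69.51.
Rounding up, n = 70.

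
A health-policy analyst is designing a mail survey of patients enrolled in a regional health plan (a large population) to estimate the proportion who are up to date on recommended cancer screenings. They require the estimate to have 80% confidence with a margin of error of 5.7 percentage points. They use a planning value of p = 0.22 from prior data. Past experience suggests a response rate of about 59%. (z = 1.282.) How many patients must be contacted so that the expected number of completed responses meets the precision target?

148

Completed interviews needed: n₀ = 1.282² × 0.1716 / 0.057² ≈ 86.80 → 87.
At a 59% response rate, contacts needed = 87 / 0.59 ≈ 147.46 → 148.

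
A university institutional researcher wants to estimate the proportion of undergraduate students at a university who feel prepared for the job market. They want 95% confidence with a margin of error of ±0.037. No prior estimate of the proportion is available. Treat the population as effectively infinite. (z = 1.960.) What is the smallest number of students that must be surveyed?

With no prior estimate, use p = 0.5, giving p(1−p) = 0.25.
n = z²·p(1−p)/E² = 1.960² × 0.2500 / 0.037² = 3.8416 × 0.2500 / 0.001369 ≈ 701.53.
Rounding up gives n = 702.

702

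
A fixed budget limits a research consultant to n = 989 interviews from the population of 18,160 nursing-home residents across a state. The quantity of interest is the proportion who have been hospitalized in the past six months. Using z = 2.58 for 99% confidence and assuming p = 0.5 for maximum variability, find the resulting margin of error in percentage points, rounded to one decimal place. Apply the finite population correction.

4.0

Finite-population factor: (N−n)/(N−1) = (18160−989)/(18160−1) = 0.9456.
SE(p̂) = √[p(1−p)/n · (N−n)/(N−1)] = √[0.2500/989 × 0.9456] = 0.01546.
E = z × SE = 2.58 × 0.01546 = 0.03989 ≈ 4.0 percentage points.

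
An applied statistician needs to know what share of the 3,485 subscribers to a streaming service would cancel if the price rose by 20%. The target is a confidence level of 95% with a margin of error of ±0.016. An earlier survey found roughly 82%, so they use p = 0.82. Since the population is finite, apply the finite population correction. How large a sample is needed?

1355

For 95% confidence, z = 1.960.
Unadjusted: n₀ = 1.960² × 0.82 × 0.18 / 0.016² ≈ 2214.92, so n₀ = 2215.
Finite population correction with N = 3,485: n = n₀ / (1 + (n₀−1)/N) = 2215 / (1 + 2214/3485) = 2215 / 1.6353 ≈ 1354.50.
Rounding up, n = 1355.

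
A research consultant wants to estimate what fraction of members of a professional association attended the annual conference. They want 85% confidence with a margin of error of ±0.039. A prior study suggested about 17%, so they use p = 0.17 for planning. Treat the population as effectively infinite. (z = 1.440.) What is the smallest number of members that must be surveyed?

193

With p = 0.17, p(1−p) = 0.1411.
n = z²·p(1−p)/E² = 1.440² × 0.1411 / 0.039² = 2.0736 × 0.1411 / 0.001521 ≈ 192.36.
Rounding up gives n = 193.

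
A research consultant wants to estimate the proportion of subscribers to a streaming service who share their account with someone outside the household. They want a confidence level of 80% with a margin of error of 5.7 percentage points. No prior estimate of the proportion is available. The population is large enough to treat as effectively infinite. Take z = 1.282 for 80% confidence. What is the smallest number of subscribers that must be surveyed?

127

With no prior estimate, use p = 0.5, giving p(1−p) = 0.25.
n = z²·p(1−p)/E² = 1.282² × 0.2500 / 0.057² = 1.6435 × 0.2500 / 0.003249 ≈ 126.46.
Rounding up gives n = 127.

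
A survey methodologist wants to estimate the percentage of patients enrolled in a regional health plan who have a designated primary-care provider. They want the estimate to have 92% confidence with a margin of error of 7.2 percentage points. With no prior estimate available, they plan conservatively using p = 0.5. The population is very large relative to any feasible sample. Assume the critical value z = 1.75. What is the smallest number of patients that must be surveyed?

With p = 0.5, p(1−p) = 0.25.
n = z²·p(1−p)/E² = 1.75² × 0.2500 / 0.072² = 3.0625 × 0.2500 / 0.005184 ≈ 147.69.
Rounding up gives n = 148.

148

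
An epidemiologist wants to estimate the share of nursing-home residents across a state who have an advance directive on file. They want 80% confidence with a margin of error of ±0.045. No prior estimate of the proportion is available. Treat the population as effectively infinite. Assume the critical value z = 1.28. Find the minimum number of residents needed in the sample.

With no prior estimate, use p = 0.5, giving p(1−p) = 0.25.
n = z²·p(1−p)/E² = 1.28² × 0.2500 / 0.045² = 1.6384 × 0.2500 / 0.002025 ≈ 202.27.
Rounding up gives n = 203.

203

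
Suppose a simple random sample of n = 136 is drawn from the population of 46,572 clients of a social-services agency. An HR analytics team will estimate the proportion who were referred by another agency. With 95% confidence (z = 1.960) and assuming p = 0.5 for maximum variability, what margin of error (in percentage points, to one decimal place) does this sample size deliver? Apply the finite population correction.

8.4

Finite-population factor: (N−n)/(N−1) = (46572−136)/(46572−1) = 0.9971.
SE(p̂) = √[p(1−p)/n · (N−n)/(N−1)] = √[0.2500/136 × 0.9971] = 0.04281.
E = z × SE = 1.960 × 0.04281 = 0.08391 ≈ 8.4 percentage points.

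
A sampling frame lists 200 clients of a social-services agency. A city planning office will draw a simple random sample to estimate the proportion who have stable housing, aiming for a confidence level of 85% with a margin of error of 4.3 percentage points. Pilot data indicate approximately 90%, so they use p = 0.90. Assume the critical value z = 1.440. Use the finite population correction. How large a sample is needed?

68

Unadjusted: n₀ = 1.440² × 0.90 × 0.10 / 0.043² ≈ 100.93, so n₀ = 101.
Finite population correction with N = 200: n = n₀ / (1 + (n₀−1)/N) = 101 / (1 + 100/200) = 101 / 1.5000 ≈ 67.33.
Rounding up, n = 68.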